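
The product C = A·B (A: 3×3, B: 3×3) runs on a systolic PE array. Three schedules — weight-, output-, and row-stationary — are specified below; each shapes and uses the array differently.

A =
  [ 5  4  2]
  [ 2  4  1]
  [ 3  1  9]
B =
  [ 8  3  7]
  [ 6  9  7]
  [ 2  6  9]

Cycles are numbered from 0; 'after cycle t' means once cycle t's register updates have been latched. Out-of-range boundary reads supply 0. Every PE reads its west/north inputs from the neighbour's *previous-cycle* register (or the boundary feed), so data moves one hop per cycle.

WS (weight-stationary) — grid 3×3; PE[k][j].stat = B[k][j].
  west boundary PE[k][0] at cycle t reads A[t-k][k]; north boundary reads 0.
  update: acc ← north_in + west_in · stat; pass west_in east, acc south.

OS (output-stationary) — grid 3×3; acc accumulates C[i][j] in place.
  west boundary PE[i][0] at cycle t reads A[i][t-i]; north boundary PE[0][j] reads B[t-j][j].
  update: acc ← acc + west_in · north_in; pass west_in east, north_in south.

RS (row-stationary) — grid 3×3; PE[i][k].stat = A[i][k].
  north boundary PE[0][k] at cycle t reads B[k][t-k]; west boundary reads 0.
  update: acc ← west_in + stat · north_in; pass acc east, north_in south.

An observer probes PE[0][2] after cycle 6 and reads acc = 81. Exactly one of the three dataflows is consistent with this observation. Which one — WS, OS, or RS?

WS (3×3 grid), PE[0][2]:
  t=0 PE[0][2]: acc=0 h=0 v=0
  t=1 PE[0][2]: acc=0 h=0 v=0
  t=2 PE[0][2]: acc=35 h=5 v=35
  t=3 PE[0][2]: acc=14 h=2 v=14
  t=4 PE[0][2]: acc=21 h=3 v=21
  t=5 PE[0][2]: acc=0 h=0 v=0
  t=6 PE[0][2]: acc=0 h=0 v=0
OS (3×3 grid), PE[0][2]:
  t=0 PE[0][2]: acc=0 h=0 v=0
  t=1 PE[0][2]: acc=0 h=0 v=0
  t=2 PE[0][2]: acc=35 h=5 v=7
  t=3 PE[0][2]: acc=63 h=4 v=7
  t=4 PE[0][2]: acc=81 h=2 v=9
  t=5 PE[0][2]: acc=81 h=0 v=0
  t=6 PE[0][2]: acc=81 h=0 v=0
RS (3×3 grid), PE[0][2]:
  t=0 PE[0][2]: acc=0 h=0 v=0
  t=1 PE[0][2]: acc=0 h=0 v=0
  t=2 PE[0][2]: acc=68 h=68 v=2
  t=3 PE[0][2]: acc=63 h=63 v=6
  t=4 PE[0][2]: acc=81 h=81 v=9
  t=5 PE[0][2]: acc=0 h=0 v=0
  t=6 PE[0][2]: acc=0 h=0 v=0

dataflow = OS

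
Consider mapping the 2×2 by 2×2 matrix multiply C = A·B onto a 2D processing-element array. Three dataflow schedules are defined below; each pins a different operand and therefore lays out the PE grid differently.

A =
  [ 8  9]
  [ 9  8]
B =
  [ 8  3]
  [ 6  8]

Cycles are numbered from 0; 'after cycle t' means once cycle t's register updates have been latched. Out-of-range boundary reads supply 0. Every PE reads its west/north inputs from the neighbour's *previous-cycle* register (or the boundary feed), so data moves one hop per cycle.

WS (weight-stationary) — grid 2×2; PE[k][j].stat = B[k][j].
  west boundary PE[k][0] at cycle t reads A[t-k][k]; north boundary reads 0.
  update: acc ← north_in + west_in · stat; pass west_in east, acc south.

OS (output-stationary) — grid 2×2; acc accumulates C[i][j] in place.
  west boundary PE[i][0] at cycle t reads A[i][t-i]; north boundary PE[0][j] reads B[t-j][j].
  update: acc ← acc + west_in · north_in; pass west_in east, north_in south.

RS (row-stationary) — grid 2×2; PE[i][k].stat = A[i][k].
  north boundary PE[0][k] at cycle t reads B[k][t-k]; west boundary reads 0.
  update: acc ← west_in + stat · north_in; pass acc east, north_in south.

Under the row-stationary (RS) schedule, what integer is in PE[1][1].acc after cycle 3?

RS (2×2). Following PE[1][1] plus its west/north inputs:
  0: (0,1).acc=0  regs=<0,0>
  0: (1,0).acc=0  regs=<0,0>
  0: (1,1).acc=0  regs=<0,0>
  1: (0,1).acc=118  regs=<118,6>
  1: (1,0).acc=72  regs=<72,8>
  1: (1,1).acc=0  regs=<0,0>
  2: (0,1).acc=96  regs=<96,8>
  2: (1,0).acc=27  regs=<27,3>
  2: (1,1).acc=120  regs=<120,6>
  3: (0,1).acc=0  regs=<0,0>
  3: (1,0).acc=0  regs=<0,0>
  3: (1,1).acc=91  regs=<91,8>

PE[1][1].acc = 91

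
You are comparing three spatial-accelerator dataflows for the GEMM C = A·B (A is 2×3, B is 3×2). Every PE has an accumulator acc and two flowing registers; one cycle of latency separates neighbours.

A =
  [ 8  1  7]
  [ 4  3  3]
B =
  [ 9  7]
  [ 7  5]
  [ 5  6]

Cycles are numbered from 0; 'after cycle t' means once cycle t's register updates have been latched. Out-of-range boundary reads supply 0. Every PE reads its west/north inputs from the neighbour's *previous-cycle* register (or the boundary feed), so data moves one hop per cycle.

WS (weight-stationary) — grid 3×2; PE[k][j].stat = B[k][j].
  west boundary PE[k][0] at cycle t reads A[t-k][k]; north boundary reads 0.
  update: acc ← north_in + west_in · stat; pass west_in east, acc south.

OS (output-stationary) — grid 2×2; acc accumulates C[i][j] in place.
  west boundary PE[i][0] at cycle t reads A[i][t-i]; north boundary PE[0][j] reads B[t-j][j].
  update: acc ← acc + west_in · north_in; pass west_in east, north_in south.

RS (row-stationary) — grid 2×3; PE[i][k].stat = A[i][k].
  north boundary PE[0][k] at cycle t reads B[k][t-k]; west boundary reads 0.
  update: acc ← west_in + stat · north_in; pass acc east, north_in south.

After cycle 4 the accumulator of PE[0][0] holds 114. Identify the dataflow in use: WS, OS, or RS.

dataflow = OS

Under WS (3×2), PE[0][0]:
  after 0 — PE[0][0] acc=72, pass-E 8, pass-S 72
  after 1 — PE[0][0] acc=36, pass-E 4, pass-S 36
  after 2 — PE[0][0] acc=0, pass-E 0, pass-S 0
  after 3 — PE[0][0] acc=0, pass-E 0, pass-S 0
  after 4 — PE[0][0] acc=0, pass-E 0, pass-S 0
Under OS (2×2), PE[0][0]:
  after 0 — PE[0][0] acc=72, pass-E 8, pass-S 9
  after 1 — PE[0][0] acc=79, pass-E 1, pass-S 7
  after 2 — PE[0][0] acc=114, pass-E 7, pass-S 5
  after 3 — PE[0][0] acc=114, pass-E 0, pass-S 0
  after 4 — PE[0][0] acc=114, pass-E 0, pass-S 0
Under RS (2×3), PE[0][0]:
  after 0 — PE[0][0] acc=72, pass-E 72, pass-S 9
  after 1 — PE[0][0] acc=56, pass-E 56, pass-S 7
  after 2 — PE[0][0] acc=0, pass-E 0, pass-S 0
  after 3 — PE[0][0] acc=0, pass-E 0, pass-S 0
  after 4 — PE[0][0] acc=0, pass-E 0, pass-S 0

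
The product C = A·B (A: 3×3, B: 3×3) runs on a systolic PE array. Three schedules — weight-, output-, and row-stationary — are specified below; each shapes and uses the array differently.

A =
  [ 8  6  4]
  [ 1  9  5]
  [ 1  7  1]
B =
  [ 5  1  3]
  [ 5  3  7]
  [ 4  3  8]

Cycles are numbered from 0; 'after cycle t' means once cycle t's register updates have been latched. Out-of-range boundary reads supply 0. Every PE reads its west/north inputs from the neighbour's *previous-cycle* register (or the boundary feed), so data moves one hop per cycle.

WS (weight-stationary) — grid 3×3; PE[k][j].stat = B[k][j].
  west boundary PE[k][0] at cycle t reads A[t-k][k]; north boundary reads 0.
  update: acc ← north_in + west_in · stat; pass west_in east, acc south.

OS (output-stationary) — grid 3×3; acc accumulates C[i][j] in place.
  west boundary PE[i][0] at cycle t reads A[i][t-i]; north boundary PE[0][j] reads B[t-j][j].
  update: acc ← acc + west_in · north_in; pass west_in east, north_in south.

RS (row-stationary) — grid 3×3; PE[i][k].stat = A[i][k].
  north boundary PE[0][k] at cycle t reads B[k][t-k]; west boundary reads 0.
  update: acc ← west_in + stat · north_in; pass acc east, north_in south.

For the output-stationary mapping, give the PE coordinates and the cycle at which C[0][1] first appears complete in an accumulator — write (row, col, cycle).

OS: C[0][1] accumulates in PE[0][1]:
  [0] (0,1) acc=0 (h:0 v:0)
  [1] (0,1) acc=8 (h:8 v:1)
  [2] (0,1) acc=26 (h:6 v:3)
  [3] (0,1) acc=38 (h:4 v:3)

(row, col, cycle) = (0, 1, 3)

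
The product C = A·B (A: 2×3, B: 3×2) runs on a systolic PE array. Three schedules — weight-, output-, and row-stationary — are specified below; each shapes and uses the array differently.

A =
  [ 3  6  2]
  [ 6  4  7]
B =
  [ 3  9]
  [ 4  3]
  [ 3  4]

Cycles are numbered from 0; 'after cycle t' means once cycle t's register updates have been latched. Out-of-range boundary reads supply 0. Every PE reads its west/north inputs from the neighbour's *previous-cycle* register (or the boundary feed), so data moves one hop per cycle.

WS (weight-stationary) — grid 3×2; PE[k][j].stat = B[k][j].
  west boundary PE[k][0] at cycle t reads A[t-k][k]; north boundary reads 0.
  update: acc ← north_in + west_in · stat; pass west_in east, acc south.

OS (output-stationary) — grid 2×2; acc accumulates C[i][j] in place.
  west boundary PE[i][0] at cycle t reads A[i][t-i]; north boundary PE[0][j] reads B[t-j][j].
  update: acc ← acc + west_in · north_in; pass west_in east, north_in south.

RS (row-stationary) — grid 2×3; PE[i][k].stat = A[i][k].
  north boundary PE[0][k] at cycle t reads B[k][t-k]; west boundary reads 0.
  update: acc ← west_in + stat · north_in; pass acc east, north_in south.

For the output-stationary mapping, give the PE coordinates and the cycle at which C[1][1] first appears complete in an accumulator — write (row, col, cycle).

(row, col, cycle) = (1, 1, 4)

Under OS, C[1][1] lands at PE[1][1]:
  step 0 · PE1,1: acc=0; fwd→0 fwd↓0
  step 1 · PE1,1: acc=0; fwd→0 fwd↓0
  step 2 · PE1,1: acc=54; fwd→6 fwd↓9
  step 3 · PE1,1: acc=66; fwd→4 fwd↓3
  step 4 · PE1,1: acc=94; fwd→7 fwd↓4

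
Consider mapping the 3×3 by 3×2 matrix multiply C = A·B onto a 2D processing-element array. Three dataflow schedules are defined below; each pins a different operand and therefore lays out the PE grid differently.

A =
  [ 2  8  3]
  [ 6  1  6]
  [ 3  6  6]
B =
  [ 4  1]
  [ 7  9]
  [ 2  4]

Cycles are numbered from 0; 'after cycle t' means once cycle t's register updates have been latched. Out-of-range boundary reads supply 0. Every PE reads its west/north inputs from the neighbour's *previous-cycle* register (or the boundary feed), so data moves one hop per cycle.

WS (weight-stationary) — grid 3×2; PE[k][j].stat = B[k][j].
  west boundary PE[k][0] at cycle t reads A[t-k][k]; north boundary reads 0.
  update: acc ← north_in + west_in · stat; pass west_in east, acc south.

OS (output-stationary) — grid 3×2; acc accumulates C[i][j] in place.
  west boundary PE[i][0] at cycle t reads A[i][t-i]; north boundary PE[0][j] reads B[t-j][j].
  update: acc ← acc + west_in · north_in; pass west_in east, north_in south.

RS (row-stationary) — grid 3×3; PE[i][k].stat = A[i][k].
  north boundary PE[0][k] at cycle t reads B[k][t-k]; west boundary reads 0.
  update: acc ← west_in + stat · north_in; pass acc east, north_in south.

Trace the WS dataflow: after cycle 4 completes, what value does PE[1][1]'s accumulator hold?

WS 3×2: PE[1][1] cycle-by-cycle (with neighbour feeds):
  0: (0,1).acc=0  regs=<0,0>
  0: (1,0).acc=0  regs=<0,0>
  0: (1,1).acc=0  regs=<0,0>
  1: (0,1).acc=2  regs=<2,2>
  1: (1,0).acc=64  regs=<8,64>
  1: (1,1).acc=0  regs=<0,0>
  2: (0,1).acc=6  regs=<6,6>
  2: (1,0).acc=31  regs=<1,31>
  2: (1,1).acc=74  regs=<8,74>
  3: (0,1).acc=3  regs=<3,3>
  3: (1,0).acc=54  regs=<6,54>
  3: (1,1).acc=15  regs=<1,15>
  4: (0,1).acc=0  regs=<0,0>
  4: (1,0).acc=0  regs=<0,0>
  4: (1,1).acc=57  regs=<6,57>

PE[1][1].acc = 57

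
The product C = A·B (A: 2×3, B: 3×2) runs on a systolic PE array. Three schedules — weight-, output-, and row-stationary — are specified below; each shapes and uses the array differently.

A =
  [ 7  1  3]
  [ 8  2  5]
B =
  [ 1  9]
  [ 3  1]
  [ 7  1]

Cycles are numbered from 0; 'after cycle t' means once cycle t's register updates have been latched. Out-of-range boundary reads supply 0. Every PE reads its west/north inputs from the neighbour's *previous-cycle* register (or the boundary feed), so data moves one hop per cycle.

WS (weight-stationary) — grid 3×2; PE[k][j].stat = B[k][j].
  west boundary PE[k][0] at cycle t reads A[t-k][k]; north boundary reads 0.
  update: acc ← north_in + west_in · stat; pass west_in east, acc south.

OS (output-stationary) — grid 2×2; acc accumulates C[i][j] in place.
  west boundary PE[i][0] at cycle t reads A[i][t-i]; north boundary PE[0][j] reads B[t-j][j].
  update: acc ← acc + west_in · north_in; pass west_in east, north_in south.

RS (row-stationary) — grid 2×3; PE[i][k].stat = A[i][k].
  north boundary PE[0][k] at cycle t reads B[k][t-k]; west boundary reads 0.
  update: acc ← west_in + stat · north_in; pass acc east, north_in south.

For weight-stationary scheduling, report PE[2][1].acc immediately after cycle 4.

WS (3×2). Following PE[2][1] plus its west/north inputs:
  step 0 · PE1,1: acc=0; fwd→0 fwd↓0
  step 0 · PE2,0: acc=0; fwd→0 fwd↓0
  step 0 · PE2,1: acc=0; fwd→0 fwd↓0
  step 1 · PE1,1: acc=0; fwd→0 fwd↓0
  step 1 · PE2,0: acc=0; fwd→0 fwd↓0
  step 1 · PE2,1: acc=0; fwd→0 fwd↓0
  step 2 · PE1,1: acc=64; fwd→1 fwd↓64
  step 2 · PE2,0: acc=31; fwd→3 fwd↓31
  step 2 · PE2,1: acc=0; fwd→0 fwd↓0
  step 3 · PE1,1: acc=74; fwd→2 fwd↓74
  step 3 · PE2,0: acc=49; fwd→5 fwd↓49
  step 3 · PE2,1: acc=67; fwd→3 fwd↓67
  step 4 · PE1,1: acc=0; fwd→0 fwd↓0
  step 4 · PE2,0: acc=0; fwd→0 fwd↓0
  step 4 · PE2,1: acc=79; fwd→5 fwd↓79

PE[2][1].acc = 79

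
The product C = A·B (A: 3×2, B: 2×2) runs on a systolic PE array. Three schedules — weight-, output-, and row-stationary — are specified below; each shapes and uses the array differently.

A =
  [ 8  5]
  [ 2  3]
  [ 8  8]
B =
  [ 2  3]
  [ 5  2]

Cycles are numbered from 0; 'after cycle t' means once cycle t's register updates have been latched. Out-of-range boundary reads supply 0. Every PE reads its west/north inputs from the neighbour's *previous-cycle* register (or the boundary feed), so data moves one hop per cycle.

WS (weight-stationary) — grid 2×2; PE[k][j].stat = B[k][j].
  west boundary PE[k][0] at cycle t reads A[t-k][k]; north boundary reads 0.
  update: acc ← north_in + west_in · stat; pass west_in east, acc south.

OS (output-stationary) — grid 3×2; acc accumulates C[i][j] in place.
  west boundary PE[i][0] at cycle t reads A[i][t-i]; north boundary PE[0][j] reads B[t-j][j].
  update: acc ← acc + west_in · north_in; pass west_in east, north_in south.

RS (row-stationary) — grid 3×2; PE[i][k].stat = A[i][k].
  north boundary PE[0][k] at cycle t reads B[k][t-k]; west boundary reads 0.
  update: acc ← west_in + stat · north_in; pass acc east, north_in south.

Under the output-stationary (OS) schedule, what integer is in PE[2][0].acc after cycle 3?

PE[2][0].acc = 56

OS 3×2: PE[2][0] cycle-by-cycle (with neighbour feeds):
  c0 r1c0: 0 / 0 / 0
  c0 r2c0: 0 / 0 / 0
  c1 r1c0: 4 / 2 / 2
  c1 r2c0: 0 / 0 / 0
  c2 r1c0: 19 / 3 / 5
  c2 r2c0: 16 / 8 / 2
  c3 r1c0: 19 / 0 / 0
  c3 r2c0: 56 / 8 / 5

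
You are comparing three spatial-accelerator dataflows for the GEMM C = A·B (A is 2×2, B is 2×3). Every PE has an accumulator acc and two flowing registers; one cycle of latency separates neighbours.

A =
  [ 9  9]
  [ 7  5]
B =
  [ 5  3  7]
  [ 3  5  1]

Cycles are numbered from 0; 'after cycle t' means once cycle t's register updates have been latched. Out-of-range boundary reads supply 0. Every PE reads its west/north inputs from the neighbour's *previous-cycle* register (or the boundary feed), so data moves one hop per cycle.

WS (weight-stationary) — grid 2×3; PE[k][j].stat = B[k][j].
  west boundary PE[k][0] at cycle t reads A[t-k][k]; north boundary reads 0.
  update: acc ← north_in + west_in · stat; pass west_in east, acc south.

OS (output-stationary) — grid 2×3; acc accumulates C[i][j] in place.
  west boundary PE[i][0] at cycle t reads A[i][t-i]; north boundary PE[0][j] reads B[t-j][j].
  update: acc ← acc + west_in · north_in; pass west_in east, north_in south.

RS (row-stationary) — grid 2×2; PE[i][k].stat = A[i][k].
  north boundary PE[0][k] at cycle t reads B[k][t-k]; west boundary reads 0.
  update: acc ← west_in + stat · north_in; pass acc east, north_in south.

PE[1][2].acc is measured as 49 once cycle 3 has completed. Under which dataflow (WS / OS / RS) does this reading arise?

dataflow = OS

WS [2×3] PE[1][2] across cycles:
  [0] (1,2) acc=0 (h:0 v:0)
  [1] (1,2) acc=0 (h:0 v:0)
  [2] (1,2) acc=0 (h:0 v:0)
  [3] (1,2) acc=72 (h:9 v:72)
OS [2×3] PE[1][2] across cycles:
  [0] (1,2) acc=0 (h:0 v:0)
  [1] (1,2) acc=0 (h:0 v:0)
  [2] (1,2) acc=0 (h:0 v:0)
  [3] (1,2) acc=49 (h:7 v:7)
— RS: 2×2 array has no PE[1][2].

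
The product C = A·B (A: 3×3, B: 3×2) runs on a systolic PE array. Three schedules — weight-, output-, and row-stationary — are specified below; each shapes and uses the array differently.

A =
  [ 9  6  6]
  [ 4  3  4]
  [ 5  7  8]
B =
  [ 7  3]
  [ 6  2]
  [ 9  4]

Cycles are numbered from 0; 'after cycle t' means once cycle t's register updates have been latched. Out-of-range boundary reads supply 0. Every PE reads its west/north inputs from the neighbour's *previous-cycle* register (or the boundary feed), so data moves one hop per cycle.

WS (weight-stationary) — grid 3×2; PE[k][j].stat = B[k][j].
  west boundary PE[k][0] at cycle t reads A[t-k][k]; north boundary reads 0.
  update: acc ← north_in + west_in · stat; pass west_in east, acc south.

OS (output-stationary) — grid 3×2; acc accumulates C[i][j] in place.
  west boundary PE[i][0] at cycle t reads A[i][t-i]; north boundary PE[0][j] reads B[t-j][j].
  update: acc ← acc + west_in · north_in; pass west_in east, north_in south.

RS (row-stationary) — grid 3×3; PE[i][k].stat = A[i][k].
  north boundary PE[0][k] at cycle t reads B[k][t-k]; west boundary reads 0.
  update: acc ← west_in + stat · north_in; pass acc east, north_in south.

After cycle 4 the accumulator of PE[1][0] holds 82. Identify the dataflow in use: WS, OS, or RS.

WS [3×2] PE[1][0] across cycles:
  step 0 · PE1,0: acc=0; fwd→0 fwd↓0
  step 1 · PE1,0: acc=99; fwd→6 fwd↓99
  step 2 · PE1,0: acc=46; fwd→3 fwd↓46
  step 3 · PE1,0: acc=77; fwd→7 fwd↓77
  step 4 · PE1,0: acc=0; fwd→0 fwd↓0
OS [3×2] PE[1][0] across cycles:
  step 0 · PE1,0: acc=0; fwd→0 fwd↓0
  step 1 · PE1,0: acc=28; fwd→4 fwd↓7
  step 2 · PE1,0: acc=46; fwd→3 fwd↓6
  step 3 · PE1,0: acc=82; fwd→4 fwd↓9
  step 4 · PE1,0: acc=82; fwd→0 fwd↓0
RS [3×3] PE[1][0] across cycles:
  step 0 · PE1,0: acc=0; fwd→0 fwd↓0
  step 1 · PE1,0: acc=28; fwd→28 fwd↓7
  step 2 · PE1,0: acc=12; fwd→12 fwd↓3
  step 3 · PE1,0: acc=0; fwd→0 fwd↓0
  step 4 · PE1,0: acc=0; fwd→0 fwd↓0

dataflow = OS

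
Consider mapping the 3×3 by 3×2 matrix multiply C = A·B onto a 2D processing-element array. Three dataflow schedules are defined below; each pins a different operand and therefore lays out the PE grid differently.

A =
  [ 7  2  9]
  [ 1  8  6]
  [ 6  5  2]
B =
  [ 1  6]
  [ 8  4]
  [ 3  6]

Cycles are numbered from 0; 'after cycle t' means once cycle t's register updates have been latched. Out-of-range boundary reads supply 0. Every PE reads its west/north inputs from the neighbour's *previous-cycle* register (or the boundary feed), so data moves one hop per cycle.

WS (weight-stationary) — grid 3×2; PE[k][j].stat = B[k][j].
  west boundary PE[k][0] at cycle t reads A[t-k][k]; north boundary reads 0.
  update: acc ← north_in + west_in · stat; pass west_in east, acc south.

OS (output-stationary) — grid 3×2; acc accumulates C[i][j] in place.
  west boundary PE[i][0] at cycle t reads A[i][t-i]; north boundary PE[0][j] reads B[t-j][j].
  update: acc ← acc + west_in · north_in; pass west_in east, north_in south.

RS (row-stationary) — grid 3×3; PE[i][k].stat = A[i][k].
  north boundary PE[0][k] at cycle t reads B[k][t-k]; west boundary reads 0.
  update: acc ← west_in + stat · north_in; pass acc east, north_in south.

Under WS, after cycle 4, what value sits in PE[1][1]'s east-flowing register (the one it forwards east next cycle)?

WS (3×2). Following PE[1][1] plus its west/north inputs:
  @0  [0,1]  acc 0  |  →0  ↓0
  @0  [1,0]  acc 0  |  →0  ↓0
  @0  [1,1]  acc 0  |  →0  ↓0
  @1  [0,1]  acc 42  |  →7  ↓42
  @1  [1,0]  acc 23  |  →2  ↓23
  @1  [1,1]  acc 0  |  →0  ↓0
  @2  [0,1]  acc 6  |  →1  ↓6
  @2  [1,0]  acc 65  |  →8  ↓65
  @2  [1,1]  acc 50  |  →2  ↓50
  @3  [0,1]  acc 36  |  →6  ↓36
  @3  [1,0]  acc 46  |  →5  ↓46
  @3  [1,1]  acc 38  |  →8  ↓38
  @4  [0,1]  acc 0  |  →0  ↓0
  @4  [1,0]  acc 0  |  →0  ↓0
  @4  [1,1]  acc 56  |  →5  ↓56

register = 5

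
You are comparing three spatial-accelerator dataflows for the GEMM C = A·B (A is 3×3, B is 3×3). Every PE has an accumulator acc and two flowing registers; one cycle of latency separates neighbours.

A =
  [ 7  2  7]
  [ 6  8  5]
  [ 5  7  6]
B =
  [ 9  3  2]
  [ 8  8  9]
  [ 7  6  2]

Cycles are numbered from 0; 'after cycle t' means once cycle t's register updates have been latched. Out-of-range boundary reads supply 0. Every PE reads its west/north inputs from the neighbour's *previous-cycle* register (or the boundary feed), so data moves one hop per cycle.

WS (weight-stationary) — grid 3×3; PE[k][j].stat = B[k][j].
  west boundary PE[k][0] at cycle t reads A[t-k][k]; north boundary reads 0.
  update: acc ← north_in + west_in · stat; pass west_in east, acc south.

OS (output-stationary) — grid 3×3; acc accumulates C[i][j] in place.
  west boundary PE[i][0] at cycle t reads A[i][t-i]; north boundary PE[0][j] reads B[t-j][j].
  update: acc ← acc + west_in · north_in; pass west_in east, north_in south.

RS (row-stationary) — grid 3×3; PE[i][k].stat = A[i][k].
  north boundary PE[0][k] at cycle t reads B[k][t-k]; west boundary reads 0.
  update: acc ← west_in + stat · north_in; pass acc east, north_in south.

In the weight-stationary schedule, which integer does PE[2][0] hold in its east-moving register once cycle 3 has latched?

register = 5

Tracing WS — 3×3 array, target PE[2][0]:
  c0 r1c0: 0 / 0 / 0
  c0 r2c0: 0 / 0 / 0
  c1 r1c0: 79 / 2 / 79
  c1 r2c0: 0 / 0 / 0
  c2 r1c0: 118 / 8 / 118
  c2 r2c0: 128 / 7 / 128
  c3 r1c0: 101 / 7 / 101
  c3 r2c0: 153 / 5 / 153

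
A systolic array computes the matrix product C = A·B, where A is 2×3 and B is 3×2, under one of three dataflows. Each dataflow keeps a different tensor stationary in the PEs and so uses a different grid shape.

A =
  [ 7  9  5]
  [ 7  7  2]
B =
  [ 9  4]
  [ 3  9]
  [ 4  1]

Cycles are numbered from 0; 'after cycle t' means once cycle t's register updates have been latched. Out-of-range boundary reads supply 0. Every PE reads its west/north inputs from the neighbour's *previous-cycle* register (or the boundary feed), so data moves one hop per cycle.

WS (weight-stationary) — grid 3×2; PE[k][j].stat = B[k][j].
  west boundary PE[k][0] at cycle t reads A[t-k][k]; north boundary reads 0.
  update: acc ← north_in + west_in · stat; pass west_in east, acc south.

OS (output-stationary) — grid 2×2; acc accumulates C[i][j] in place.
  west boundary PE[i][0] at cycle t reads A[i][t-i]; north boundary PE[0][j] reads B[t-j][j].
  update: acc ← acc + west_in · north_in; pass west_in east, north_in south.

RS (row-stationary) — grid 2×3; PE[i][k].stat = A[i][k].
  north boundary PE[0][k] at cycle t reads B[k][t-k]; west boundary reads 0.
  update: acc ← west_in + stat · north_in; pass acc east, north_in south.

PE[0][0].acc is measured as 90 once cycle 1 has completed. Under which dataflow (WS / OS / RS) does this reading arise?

dataflow = OS

WS [3×2] PE[0][0] across cycles:
  t=0 PE[0][0]: acc=63 h=7 v=63
  t=1 PE[0][0]: acc=63 h=7 v=63
OS [2×2] PE[0][0] across cycles:
  t=0 PE[0][0]: acc=63 h=7 v=9
  t=1 PE[0][0]: acc=90 h=9 v=3
RS [2×3] PE[0][0] across cycles:
  t=0 PE[0][0]: acc=63 h=63 v=9
  t=1 PE[0][0]: acc=28 h=28 v=4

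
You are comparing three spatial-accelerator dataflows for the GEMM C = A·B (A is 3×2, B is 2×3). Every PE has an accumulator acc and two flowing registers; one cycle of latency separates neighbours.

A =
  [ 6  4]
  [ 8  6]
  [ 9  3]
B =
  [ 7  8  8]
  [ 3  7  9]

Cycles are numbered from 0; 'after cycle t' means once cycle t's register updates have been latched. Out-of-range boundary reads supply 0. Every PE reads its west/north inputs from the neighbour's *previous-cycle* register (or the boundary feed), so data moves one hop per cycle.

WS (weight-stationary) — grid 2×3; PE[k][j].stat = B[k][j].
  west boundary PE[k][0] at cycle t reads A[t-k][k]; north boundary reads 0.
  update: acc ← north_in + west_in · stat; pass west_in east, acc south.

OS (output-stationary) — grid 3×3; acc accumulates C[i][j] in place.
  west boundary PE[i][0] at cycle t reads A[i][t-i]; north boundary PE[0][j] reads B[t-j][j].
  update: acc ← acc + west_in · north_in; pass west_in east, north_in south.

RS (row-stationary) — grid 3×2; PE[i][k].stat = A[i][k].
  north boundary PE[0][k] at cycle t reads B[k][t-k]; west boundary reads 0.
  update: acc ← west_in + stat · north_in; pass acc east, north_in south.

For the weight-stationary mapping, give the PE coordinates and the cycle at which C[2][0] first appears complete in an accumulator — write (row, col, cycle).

WS — PE[1][0] is where C[2][0] collects:
  step 0 · PE1,0: acc=0; fwd→0 fwd↓0
  step 1 · PE1,0: acc=54; fwd→4 fwd↓54
  step 2 · PE1,0: acc=74; fwd→6 fwd↓74
  step 3 · PE1,0: acc=72; fwd→3 fwd↓72

(row, col, cycle) = (1, 0, 3)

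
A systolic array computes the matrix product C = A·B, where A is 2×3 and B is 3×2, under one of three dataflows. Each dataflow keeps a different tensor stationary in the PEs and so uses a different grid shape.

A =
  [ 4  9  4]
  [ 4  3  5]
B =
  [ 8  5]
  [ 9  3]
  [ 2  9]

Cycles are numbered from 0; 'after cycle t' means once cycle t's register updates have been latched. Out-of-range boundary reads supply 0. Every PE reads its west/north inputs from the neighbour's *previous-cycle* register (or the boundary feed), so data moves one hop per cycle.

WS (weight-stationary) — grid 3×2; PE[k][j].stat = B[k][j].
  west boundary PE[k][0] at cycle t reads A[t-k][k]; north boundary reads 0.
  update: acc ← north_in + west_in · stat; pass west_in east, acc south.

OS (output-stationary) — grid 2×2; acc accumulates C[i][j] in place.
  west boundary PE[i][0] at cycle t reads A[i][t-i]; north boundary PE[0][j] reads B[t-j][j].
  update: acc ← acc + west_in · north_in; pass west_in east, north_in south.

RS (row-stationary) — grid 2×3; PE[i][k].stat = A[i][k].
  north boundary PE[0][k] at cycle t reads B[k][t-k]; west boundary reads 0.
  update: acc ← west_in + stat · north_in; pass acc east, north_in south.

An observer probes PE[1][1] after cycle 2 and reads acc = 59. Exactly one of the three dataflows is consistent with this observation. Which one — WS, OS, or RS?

WS [3×2] PE[1][1] across cycles:
  step 0 · PE1,1: acc=0; fwd→0 fwd↓0
  step 1 · PE1,1: acc=0; fwd→0 fwd↓0
  step 2 · PE1,1: acc=47; fwd→9 fwd↓47
OS [2×2] PE[1][1] across cycles:
  step 0 · PE1,1: acc=0; fwd→0 fwd↓0
  step 1 · PE1,1: acc=0; fwd→0 fwd↓0
  step 2 · PE1,1: acc=20; fwd→4 fwd↓5
RS [2×3] PE[1][1] across cycles:
  step 0 · PE1,1: acc=0; fwd→0 fwd↓0
  step 1 · PE1,1: acc=0; fwd→0 fwd↓0
  step 2 · PE1,1: acc=59; fwd→59 fwd↓9

dataflow = RS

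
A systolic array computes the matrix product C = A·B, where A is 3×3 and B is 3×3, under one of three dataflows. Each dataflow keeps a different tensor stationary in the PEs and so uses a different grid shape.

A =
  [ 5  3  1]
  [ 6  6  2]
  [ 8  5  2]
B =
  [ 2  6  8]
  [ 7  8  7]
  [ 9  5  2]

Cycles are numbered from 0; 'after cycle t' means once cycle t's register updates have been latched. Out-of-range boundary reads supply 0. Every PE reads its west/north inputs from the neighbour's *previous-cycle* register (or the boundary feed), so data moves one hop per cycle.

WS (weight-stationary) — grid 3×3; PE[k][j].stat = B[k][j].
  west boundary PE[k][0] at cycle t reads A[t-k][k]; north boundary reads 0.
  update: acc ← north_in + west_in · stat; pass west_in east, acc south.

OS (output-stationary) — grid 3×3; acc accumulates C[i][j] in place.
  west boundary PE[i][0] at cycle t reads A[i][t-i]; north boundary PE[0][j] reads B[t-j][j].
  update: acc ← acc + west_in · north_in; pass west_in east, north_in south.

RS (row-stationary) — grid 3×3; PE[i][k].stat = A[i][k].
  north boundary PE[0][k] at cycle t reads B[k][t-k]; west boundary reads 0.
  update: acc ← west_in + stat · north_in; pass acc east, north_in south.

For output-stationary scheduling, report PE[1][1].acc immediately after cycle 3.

Tracing OS — 3×3 array, target PE[1][1]:
  0: (0,1).acc=0  regs=<0,0>
  0: (1,0).acc=0  regs=<0,0>
  0: (1,1).acc=0  regs=<0,0>
  1: (0,1).acc=30  regs=<5,6>
  1: (1,0).acc=12  regs=<6,2>
  1: (1,1).acc=0  regs=<0,0>
  2: (0,1).acc=54  regs=<3,8>
  2: (1,0).acc=54  regs=<6,7>
  2: (1,1).acc=36  regs=<6,6>
  3: (0,1).acc=59  regs=<1,5>
  3: (1,0).acc=72  regs=<2,9>
  3: (1,1).acc=84  regs=<6,8>

PE[1][1].acc = 84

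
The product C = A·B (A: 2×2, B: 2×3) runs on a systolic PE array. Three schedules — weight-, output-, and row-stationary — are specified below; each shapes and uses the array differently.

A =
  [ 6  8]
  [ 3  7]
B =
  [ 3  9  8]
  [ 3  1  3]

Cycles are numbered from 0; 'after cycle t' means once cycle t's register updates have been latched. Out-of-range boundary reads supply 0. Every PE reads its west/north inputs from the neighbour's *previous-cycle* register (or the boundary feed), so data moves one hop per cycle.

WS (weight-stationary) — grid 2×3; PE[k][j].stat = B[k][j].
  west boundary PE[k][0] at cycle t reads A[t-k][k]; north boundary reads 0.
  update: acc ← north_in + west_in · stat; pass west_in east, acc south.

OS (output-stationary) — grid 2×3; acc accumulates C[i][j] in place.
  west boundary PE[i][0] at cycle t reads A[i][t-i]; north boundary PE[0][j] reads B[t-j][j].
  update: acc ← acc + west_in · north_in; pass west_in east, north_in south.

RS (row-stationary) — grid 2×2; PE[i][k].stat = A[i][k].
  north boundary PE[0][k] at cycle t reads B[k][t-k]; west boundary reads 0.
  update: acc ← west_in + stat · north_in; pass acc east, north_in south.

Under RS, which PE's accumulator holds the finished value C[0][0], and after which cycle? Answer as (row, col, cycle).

RS: C[0][0] accumulates in PE[0][1]:
  cycle 0: PE[0][1] → acc 0, east 0, south 0
  cycle 1: PE[0][1] → acc 42, east 42, south 3

(row, col, cycle) = (0, 1, 1)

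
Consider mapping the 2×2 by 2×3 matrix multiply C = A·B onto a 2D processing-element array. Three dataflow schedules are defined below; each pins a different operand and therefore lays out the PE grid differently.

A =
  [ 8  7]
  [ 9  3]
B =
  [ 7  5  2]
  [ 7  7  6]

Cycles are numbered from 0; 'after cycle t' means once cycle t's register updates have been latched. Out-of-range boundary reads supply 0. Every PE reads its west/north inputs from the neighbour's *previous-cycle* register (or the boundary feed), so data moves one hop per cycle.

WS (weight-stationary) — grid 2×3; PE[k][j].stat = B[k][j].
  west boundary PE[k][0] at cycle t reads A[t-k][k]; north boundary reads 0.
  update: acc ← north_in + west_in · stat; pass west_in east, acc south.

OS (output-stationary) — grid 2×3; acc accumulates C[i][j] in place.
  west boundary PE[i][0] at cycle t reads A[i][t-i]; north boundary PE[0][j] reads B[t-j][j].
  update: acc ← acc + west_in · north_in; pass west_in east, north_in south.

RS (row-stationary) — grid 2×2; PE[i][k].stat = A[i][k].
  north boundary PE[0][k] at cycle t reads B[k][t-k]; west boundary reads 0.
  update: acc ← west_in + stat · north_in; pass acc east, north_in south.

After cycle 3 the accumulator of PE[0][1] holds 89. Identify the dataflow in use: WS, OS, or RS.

dataflow = OS

WS (2×3 grid), PE[0][1]:
  [0] (0,1) acc=0 (h:0 v:0)
  [1] (0,1) acc=40 (h:8 v:40)
  [2] (0,1) acc=45 (h:9 v:45)
  [3] (0,1) acc=0 (h:0 v:0)
OS (2×3 grid), PE[0][1]:
  [0] (0,1) acc=0 (h:0 v:0)
  [1] (0,1) acc=40 (h:8 v:5)
  [2] (0,1) acc=89 (h:7 v:7)
  [3] (0,1) acc=89 (h:0 v:0)
RS (2×2 grid), PE[0][1]:
  [0] (0,1) acc=0 (h:0 v:0)
  [1] (0,1) acc=105 (h:105 v:7)
  [2] (0,1) acc=89 (h:89 v:7)
  [3] (0,1) acc=58 (h:58 v:6)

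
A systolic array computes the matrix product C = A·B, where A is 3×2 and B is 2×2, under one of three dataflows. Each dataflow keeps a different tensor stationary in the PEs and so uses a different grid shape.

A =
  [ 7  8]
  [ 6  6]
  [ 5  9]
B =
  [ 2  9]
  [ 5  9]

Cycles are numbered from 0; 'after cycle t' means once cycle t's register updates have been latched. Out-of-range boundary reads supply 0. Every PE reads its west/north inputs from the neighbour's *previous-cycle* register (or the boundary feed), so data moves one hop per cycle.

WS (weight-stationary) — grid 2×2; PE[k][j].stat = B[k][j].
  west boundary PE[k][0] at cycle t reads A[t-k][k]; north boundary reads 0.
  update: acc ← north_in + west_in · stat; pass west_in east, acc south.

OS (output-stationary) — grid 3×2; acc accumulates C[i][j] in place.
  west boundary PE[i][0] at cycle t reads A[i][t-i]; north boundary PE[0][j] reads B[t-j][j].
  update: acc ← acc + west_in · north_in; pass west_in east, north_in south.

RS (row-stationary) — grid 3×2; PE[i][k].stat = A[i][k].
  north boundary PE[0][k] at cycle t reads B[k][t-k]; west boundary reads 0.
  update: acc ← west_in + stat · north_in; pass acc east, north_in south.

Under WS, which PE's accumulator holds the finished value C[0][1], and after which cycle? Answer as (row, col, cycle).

(row, col, cycle) = (1, 1, 2)

WS — PE[1][1] is where C[0][1] collects:
  t=0 PE[1][1]: acc=0 h=0 v=0
  t=1 PE[1][1]: acc=0 h=0 v=0
  t=2 PE[1][1]: acc=135 h=8 v=135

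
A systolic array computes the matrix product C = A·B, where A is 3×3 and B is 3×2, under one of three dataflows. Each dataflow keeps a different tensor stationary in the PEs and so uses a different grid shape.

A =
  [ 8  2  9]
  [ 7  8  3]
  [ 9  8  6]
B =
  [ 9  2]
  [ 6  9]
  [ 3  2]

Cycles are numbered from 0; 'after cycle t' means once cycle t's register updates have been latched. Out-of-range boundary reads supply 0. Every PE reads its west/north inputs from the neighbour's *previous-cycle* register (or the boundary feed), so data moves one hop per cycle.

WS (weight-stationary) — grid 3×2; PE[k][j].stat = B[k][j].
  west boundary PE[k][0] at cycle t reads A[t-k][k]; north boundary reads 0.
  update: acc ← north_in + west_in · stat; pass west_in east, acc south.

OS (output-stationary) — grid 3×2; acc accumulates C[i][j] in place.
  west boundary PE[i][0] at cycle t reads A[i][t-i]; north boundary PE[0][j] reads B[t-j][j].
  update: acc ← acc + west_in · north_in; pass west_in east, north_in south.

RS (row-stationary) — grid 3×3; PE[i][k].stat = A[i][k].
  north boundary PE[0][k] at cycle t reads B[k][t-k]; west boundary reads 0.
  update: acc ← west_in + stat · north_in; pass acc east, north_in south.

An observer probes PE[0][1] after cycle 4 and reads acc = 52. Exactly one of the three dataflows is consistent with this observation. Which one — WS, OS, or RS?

dataflow = OS

— WS: 3×2; PE[0][1] trace:
  [0] (0,1) acc=0 (h:0 v:0)
  [1] (0,1) acc=16 (h:8 v:16)
  [2] (0,1) acc=14 (h:7 v:14)
  [3] (0,1) acc=18 (h:9 v:18)
  [4] (0,1) acc=0 (h:0 v:0)
— OS: 3×2; PE[0][1] trace:
  [0] (0,1) acc=0 (h:0 v:0)
  [1] (0,1) acc=16 (h:8 v:2)
  [2] (0,1) acc=34 (h:2 v:9)
  [3] (0,1) acc=52 (h:9 v:2)
  [4] (0,1) acc=52 (h:0 v:0)
— RS: 3×3; PE[0][1] trace:
  [0] (0,1) acc=0 (h:0 v:0)
  [1] (0,1) acc=84 (h:84 v:6)
  [2] (0,1) acc=34 (h:34 v:9)
  [3] (0,1) acc=0 (h:0 v:0)
  [4] (0,1) acc=0 (h:0 v:0)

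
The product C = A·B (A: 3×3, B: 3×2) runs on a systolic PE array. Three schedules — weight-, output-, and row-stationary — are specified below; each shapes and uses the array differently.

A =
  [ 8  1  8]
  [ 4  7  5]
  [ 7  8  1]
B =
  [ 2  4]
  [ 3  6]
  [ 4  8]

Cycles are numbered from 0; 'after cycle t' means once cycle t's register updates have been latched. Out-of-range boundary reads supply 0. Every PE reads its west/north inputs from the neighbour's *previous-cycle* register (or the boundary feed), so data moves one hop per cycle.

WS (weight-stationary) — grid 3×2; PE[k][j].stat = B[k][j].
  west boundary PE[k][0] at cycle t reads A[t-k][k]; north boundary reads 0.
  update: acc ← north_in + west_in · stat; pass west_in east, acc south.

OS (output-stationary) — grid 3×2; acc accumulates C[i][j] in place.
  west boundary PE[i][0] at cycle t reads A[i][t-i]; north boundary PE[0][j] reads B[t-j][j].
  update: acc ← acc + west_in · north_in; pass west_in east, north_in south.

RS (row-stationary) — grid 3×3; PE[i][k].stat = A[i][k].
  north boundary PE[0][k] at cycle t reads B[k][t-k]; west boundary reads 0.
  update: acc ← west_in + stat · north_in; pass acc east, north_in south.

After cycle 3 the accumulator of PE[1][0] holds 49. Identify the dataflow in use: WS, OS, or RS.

dataflow = OS

WS (3×2 grid), PE[1][0]:
  [0] (1,0) acc=0 (h:0 v:0)
  [1] (1,0) acc=19 (h:1 v:19)
  [2] (1,0) acc=29 (h:7 v:29)
  [3] (1,0) acc=38 (h:8 v:38)
OS (3×2 grid), PE[1][0]:
  [0] (1,0) acc=0 (h:0 v:0)
  [1] (1,0) acc=8 (h:4 v:2)
  [2] (1,0) acc=29 (h:7 v:3)
  [3] (1,0) acc=49 (h:5 v:4)
RS (3×3 grid), PE[1][0]:
  [0] (1,0) acc=0 (h:0 v:0)
  [1] (1,0) acc=8 (h:8 v:2)
  [2] (1,0) acc=16 (h:16 v:4)
  [3] (1,0) acc=0 (h:0 v:0)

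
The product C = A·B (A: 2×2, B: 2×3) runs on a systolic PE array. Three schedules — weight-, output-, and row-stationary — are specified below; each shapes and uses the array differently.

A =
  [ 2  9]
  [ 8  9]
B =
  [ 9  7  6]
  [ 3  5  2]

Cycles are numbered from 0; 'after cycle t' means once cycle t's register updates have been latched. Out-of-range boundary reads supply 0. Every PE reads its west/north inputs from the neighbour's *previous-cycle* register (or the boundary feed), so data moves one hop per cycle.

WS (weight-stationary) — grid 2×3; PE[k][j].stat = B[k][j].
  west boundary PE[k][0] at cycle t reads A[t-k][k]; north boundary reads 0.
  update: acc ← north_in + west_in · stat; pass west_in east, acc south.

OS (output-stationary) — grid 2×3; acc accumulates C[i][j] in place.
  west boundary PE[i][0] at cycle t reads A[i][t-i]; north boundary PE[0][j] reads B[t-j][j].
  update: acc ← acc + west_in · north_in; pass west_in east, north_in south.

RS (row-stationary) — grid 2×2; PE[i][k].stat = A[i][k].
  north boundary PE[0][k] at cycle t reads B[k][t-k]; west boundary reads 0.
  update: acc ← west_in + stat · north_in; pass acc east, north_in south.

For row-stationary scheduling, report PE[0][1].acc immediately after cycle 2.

PE[0][1].acc = 59

RS (2×2). Following PE[0][1] plus its west/north inputs:
  @0  [0,0]  acc 18  |  →18  ↓9
  @0  [0,1]  acc 0  |  →0  ↓0
  @1  [0,0]  acc 14  |  →14  ↓7
  @1  [0,1]  acc 45  |  →45  ↓3
  @2  [0,0]  acc 12  |  →12  ↓6
  @2  [0,1]  acc 59  |  →59  ↓5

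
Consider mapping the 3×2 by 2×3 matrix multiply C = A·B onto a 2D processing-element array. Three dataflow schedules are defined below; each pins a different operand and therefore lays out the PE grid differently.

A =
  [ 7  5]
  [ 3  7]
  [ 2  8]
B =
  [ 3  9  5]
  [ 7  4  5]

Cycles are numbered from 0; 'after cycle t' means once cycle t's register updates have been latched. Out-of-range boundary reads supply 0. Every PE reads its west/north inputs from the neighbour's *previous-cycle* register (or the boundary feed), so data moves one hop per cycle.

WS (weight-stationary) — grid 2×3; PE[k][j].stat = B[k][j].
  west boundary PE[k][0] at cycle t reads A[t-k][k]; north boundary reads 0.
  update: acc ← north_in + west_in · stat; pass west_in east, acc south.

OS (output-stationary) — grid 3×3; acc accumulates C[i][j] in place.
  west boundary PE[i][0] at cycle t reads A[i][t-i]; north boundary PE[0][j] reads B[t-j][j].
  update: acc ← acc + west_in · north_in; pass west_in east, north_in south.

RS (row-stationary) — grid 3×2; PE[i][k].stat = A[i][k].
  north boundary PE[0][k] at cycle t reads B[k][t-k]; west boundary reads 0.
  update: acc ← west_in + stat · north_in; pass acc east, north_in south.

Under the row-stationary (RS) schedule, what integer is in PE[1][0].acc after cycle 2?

PE[1][0].acc = 27

RS on a 3×2 grid — tracing PE[1][0] and its feeders:
  after 0 — PE[0][0] acc=21, pass-E 21, pass-S 3
  after 0 — PE[1][0] acc=0, pass-E 0, pass-S 0
  after 1 — PE[0][0] acc=63, pass-E 63, pass-S 9
  after 1 — PE[1][0] acc=9, pass-E 9, pass-S 3
  after 2 — PE[0][0] acc=35, pass-E 35, pass-S 5
  after 2 — PE[1][0] acc=27, pass-E 27, pass-S 9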